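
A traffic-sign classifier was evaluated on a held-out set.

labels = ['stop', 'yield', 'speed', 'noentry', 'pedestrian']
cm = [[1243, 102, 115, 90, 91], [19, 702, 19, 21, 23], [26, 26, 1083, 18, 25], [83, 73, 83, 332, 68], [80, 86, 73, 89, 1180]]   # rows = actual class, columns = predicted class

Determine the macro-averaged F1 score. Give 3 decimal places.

0.764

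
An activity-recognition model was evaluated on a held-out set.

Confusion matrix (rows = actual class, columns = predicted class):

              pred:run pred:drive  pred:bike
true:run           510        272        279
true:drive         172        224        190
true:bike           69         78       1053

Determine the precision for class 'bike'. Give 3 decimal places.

Treat 'bike' as positive and all other classes as negative.
precision = TP/(TP+FP).
bike: TP=1053, FP=279+190=469 → 1053/1522 = 0.6919

0.692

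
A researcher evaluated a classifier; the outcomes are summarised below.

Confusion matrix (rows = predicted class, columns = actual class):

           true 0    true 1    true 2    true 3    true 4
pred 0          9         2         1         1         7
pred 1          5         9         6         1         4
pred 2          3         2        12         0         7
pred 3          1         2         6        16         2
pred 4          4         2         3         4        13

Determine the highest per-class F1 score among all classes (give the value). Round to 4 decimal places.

0.6531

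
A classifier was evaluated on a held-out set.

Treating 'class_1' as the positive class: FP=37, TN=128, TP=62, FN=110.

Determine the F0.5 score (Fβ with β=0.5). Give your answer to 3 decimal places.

Fβ = (1+β²)·TP / ((1+β²)·TP + β²·FN + FP), with β²=1/4
= 1.25·62 / (1.25·62 + 0.25·110 + 37) = 0.546

0.546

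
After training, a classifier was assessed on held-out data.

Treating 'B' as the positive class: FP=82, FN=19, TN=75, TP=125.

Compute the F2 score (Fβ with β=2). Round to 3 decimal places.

Fβ = (1+β²)·TP / ((1+β²)·TP + β²·FN + FP), with β²=4
= 5·125 / (5·125 + 4·19 + 82) = 0.798

0.798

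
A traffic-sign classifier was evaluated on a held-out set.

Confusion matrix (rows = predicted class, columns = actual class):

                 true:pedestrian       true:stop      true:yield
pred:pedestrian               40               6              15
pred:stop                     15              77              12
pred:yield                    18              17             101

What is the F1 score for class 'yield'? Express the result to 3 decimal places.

One-vs-rest for 'yield': TP = diagonal; FP = other classes predicted 'yield'; FN = 'yield' predicted as other.
F1 score = 2·TP/(2·TP+FP+FN).
yield: TP=101, FP=18+17=35, FN=15+12=27 → 202/264 = 0.7652

0.765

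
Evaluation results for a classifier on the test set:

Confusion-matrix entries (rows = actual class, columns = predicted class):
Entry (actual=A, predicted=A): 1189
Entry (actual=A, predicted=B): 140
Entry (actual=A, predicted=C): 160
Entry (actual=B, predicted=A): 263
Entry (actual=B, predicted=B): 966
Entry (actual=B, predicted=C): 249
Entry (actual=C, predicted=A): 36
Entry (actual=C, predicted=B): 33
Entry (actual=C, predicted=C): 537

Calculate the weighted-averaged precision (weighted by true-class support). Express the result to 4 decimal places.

Per-class precision (TP/(TP+FP)):
  A: TP=1189, FP=263+36=299 → 1189/1488 = 0.79906
  B: TP=966, FP=140+33=173 → 966/1139 = 0.84811
  C: TP=537, FP=160+249=409 → 537/946 = 0.56765
Weighted-precision = Σ (supportᵢ/N)·precisionᵢ with N=3573: (1489/3573)·0.79906 + (1478/3573)·0.84811 + (606/3573)·0.56765 = 0.7801

0.7801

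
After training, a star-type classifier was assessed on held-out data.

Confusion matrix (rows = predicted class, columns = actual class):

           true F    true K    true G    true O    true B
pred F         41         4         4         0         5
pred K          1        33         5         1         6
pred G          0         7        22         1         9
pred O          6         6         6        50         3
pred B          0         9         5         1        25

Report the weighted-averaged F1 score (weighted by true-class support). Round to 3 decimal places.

0.674

Per-class F1 score (2·TP/(2·TP+FP+FN)):
  F: TP=41, FP=4+4+0+5=13, FN=1+0+6+0=7 → 82/102 = 0.8039
  K: TP=33, FP=1+5+1+6=13, FN=4+7+6+9=26 → 66/105 = 0.6286
  G: TP=22, FP=0+7+1+9=17, FN=4+5+6+5=20 → 44/81 = 0.5432
  O: TP=50, FP=6+6+6+3=21, FN=0+1+1+1=3 → 100/124 = 0.8065
  B: TP=25, FP=0+9+5+1=15, FN=5+6+9+3=23 → 50/88 = 0.5682
Weighted-F1 score = Σ (supportᵢ/N)·F1 scoreᵢ with N=250: (48/250)·0.8039 + (59/250)·0.6286 + (42/250)·0.5432 + (53/250)·0.8065 + (48/250)·0.5682 = 0.674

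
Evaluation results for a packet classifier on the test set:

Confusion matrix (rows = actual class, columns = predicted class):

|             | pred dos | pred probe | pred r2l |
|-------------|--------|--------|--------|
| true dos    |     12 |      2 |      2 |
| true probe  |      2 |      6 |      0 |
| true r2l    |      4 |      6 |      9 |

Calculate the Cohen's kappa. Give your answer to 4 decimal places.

0.4452

Observed agreement pₒ = trace/N = 27/43 = 0.62791
Expected agreement pₑ = Σ (rowᵢ·colᵢ)/N² = (16·18 + 8·14 + 19·11)/43² = 0.32937
κ = (pₒ − pₑ)/(1 − pₑ) = (0.62791 − 0.32937)/(1 − 0.32937) = 0.4452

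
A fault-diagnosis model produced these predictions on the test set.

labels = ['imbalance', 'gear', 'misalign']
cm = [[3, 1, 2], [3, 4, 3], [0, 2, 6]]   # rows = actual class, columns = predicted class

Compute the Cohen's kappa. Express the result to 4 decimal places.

0.3089

Observed agreement pₒ = trace/N = 13/24 = 0.54167
Expected agreement pₑ = Σ (rowᵢ·colᵢ)/N² = (6·6 + 10·7 + 8·11)/24² = 0.33681
κ = (pₒ − pₑ)/(1 − pₑ) = (0.54167 − 0.33681)/(1 − 0.33681) = 0.3089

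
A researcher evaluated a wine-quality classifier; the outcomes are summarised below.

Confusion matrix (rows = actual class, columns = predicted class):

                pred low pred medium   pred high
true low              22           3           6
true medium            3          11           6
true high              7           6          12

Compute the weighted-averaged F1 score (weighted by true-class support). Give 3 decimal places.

Per-class F1 score (2·TP/(2·TP+FP+FN)):
  low: TP=22, FP=3+7=10, FN=3+6=9 → 44/63 = 0.6984
  medium: TP=11, FP=3+6=9, FN=3+6=9 → 22/40 = 0.5500
  high: TP=12, FP=6+6=12, FN=7+6=13 → 24/49 = 0.4898
Weighted-F1 score = Σ (supportᵢ/N)·F1 scoreᵢ with N=76: (31/76)·0.6984 + (20/76)·0.5500 + (25/76)·0.4898 = 0.591

0.591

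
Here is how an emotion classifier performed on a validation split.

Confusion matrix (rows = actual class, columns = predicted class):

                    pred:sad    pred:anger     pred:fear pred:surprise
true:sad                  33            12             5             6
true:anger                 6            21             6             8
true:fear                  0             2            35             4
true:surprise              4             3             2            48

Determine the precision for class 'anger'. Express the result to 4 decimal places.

0.5526

One-vs-rest for 'anger': TP = diagonal; FP = other classes predicted 'anger'; FN = 'anger' predicted as other.
precision = TP/(TP+FP).
anger: TP=21, FP=12+2+3=17 → 21/38 = 0.55263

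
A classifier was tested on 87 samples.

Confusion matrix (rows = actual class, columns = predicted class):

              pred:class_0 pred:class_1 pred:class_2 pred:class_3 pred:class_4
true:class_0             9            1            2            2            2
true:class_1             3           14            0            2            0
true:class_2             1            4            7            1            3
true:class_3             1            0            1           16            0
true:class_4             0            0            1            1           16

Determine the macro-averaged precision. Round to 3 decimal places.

Per-class precision (TP/(TP+FP)):
  class_0: TP=9, FP=3+1+1+0=5 → 9/14 = 0.6429
  class_1: TP=14, FP=1+4+0+0=5 → 14/19 = 0.7368
  class_2: TP=7, FP=2+0+1+1=4 → 7/11 = 0.6364
  class_3: TP=16, FP=2+2+1+1=6 → 16/22 = 0.7273
  class_4: TP=16, FP=2+0+3+0=5 → 16/21 = 0.7619
Macro-precision = mean = (0.6429 + 0.7368 + 0.6364 + 0.7273 + 0.7619) / 5 = 0.701

0.701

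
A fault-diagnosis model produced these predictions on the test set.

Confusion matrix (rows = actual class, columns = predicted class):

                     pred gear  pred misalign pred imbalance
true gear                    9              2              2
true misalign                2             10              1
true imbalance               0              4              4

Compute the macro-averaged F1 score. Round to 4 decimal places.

Per-class F1 score (2·TP/(2·TP+FP+FN)):
  gear: TP=9, FP=2+0=2, FN=2+2=4 → 18/24 = 0.75000
  misalign: TP=10, FP=2+4=6, FN=2+1=3 → 20/29 = 0.68966
  imbalance: TP=4, FP=2+1=3, FN=0+4=4 → 8/15 = 0.53333
Macro-F1 score = mean = (0.75000 + 0.68966 + 0.53333) / 3 = 0.6577

0.6577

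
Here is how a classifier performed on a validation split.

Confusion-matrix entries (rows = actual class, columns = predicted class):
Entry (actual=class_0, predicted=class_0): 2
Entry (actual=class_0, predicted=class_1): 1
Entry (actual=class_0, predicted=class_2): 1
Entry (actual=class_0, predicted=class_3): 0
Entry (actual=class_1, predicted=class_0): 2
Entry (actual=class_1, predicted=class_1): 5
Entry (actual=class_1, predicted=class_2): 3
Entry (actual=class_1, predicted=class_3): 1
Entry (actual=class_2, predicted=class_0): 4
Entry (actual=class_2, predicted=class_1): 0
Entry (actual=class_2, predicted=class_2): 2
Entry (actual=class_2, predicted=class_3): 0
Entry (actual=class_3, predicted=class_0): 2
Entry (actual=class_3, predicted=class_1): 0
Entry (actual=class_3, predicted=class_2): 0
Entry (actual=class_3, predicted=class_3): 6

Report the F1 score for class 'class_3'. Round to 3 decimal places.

0.800

One-vs-rest for 'class_3': TP = diagonal; FP = other classes predicted 'class_3'; FN = 'class_3' predicted as other.
F1 score = 2·TP/(2·TP+FP+FN).
class_3: TP=6, FP=0+1+0=1, FN=2+0+0=2 → 12/15 = 0.8000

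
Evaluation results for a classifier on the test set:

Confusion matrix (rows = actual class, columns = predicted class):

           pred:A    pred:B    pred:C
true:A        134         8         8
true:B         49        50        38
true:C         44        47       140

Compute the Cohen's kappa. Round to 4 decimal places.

Observed agreement pₒ = trace/N = 324/518 = 0.62548
Expected agreement pₑ = Σ (rowᵢ·colᵢ)/N² = (150·227 + 137·105 + 231·186)/518² = 0.34064
κ = (pₒ − pₑ)/(1 − pₑ) = (0.62548 − 0.34064)/(1 − 0.34064) = 0.4320

0.4320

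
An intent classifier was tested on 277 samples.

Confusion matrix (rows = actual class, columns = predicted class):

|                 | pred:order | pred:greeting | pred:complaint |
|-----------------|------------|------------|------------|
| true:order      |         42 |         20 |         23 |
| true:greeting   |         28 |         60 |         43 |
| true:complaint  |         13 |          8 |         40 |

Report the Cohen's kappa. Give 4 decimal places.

0.2764

Observed agreement pₒ = trace/N = 142/277 = 0.51264
Expected agreement pₑ = Σ (rowᵢ·colᵢ)/N² = (85·83 + 131·88 + 61·106)/277² = 0.32646
κ = (pₒ − pₑ)/(1 − pₑ) = (0.51264 − 0.32646)/(1 − 0.32646) = 0.2764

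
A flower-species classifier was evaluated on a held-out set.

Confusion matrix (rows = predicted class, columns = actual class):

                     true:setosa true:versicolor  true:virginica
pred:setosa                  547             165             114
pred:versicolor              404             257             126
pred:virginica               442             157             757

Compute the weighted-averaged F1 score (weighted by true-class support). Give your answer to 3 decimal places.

0.521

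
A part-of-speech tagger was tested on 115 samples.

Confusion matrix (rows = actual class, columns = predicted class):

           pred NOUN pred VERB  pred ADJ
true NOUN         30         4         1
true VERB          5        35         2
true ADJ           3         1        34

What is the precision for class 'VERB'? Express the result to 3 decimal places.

0.875

One-vs-rest for 'VERB': TP = diagonal; FP = other classes predicted 'VERB'; FN = 'VERB' predicted as other.
precision = TP/(TP+FP).
VERB: TP=35, FP=4+1=5 → 35/40 = 0.8750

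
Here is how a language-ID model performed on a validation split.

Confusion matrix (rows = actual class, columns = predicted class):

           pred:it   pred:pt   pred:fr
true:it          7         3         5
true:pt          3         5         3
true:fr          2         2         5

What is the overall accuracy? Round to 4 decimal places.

0.4857

Accuracy = trace / total = (7+5+5=17) / 35 = 17/35 = 0.4857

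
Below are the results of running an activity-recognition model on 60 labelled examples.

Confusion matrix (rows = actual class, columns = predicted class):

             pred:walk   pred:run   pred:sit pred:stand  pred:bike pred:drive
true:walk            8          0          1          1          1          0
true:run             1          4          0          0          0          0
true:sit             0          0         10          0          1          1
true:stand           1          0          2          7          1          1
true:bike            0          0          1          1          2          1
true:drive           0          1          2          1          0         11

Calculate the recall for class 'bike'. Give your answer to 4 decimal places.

Take TP from the diagonal, FP from the rest of the 'bike' prediction marginal, FN from the rest of the 'bike' actual marginal.
recall = TP/(TP+FN).
bike: TP=2, FN=0+0+1+1+1=3 → 2/5 = 0.40000

0.4000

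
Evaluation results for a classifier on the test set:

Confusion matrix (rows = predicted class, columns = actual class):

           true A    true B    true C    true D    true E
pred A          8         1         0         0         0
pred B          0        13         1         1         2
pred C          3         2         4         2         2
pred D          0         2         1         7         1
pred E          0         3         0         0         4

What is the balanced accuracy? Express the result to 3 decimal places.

Balanced accuracy = mean of per-class recall.
  A: recall = 8/11 = 0.7273
  B: recall = 13/21 = 0.6190
  C: recall = 4/6 = 0.6667
  D: recall = 7/10 = 0.7000
  E: recall = 4/9 = 0.4444
Mean = (0.7273 + 0.6190 + 0.6667 + 0.7000 + 0.4444) / 5 = 0.631

0.631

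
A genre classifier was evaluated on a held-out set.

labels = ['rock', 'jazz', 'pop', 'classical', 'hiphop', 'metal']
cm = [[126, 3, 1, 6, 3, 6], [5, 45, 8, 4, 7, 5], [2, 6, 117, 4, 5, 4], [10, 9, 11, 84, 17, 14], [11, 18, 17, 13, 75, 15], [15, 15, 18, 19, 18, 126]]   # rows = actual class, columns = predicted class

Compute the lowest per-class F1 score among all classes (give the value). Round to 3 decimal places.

Per-class F1 score (2·TP/(2·TP+FP+FN)):
  rock: TP=126, FP=5+2+10+11+15=43, FN=3+1+6+3+6=19 → 252/314 = 0.8025
  jazz: TP=45, FP=3+6+9+18+15=51, FN=5+8+4+7+5=29 → 90/170 = 0.5294
  pop: TP=117, FP=1+8+11+17+18=55, FN=2+6+4+5+4=21 → 234/310 = 0.7548
  classical: TP=84, FP=6+4+4+13+19=46, FN=10+9+11+17+14=61 → 168/275 = 0.6109
  hiphop: TP=75, FP=3+7+5+17+18=50, FN=11+18+17+13+15=74 → 150/274 = 0.5474
  metal: TP=126, FP=6+5+4+14+15=44, FN=15+15+18+19+18=85 → 252/381 = 0.6614
Lowest is class 'jazz' with F1 score = 0.529.

0.529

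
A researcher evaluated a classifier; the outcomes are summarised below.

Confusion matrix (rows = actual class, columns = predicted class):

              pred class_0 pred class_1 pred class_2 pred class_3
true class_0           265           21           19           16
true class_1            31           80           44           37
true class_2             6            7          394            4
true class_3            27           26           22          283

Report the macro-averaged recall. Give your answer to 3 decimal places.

0.748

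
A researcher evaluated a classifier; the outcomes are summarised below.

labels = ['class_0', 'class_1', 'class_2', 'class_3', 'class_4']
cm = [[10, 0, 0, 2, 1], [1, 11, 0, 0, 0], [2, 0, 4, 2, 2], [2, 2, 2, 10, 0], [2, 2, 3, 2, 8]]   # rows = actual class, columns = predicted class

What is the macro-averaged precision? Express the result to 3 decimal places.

Per-class precision (TP/(TP+FP)):
  class_0: TP=10, FP=1+2+2+2=7 → 10/17 = 0.5882
  class_1: TP=11, FP=0+0+2+2=4 → 11/15 = 0.7333
  class_2: TP=4, FP=0+0+2+3=5 → 4/9 = 0.4444
  class_3: TP=10, FP=2+0+2+2=6 → 10/16 = 0.6250
  class_4: TP=8, FP=1+0+2+0=3 → 8/11 = 0.7273
Macro-precision = mean = (0.5882 + 0.7333 + 0.4444 + 0.6250 + 0.7273) / 5 = 0.624

0.624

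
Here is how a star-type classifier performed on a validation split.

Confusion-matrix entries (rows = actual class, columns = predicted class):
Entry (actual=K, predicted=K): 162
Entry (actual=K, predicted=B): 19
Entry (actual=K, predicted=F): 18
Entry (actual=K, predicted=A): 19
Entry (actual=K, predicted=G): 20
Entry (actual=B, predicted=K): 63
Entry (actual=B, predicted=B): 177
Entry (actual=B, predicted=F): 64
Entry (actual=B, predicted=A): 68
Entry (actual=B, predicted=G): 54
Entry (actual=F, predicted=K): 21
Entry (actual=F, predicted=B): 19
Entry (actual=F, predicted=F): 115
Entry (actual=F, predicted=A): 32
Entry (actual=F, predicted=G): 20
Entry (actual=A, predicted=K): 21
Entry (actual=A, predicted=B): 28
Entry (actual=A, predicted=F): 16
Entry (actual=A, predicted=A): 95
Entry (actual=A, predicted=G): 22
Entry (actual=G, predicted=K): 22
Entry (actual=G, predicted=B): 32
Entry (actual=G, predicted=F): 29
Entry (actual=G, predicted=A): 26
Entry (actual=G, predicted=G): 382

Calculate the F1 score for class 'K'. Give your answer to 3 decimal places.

Take TP from the diagonal, FP from the rest of the 'K' prediction marginal, FN from the rest of the 'K' actual marginal.
F1 score = 2·TP/(2·TP+FP+FN).
K: TP=162, FP=63+21+21+22=127, FN=19+18+19+20=76 → 324/527 = 0.6148

0.615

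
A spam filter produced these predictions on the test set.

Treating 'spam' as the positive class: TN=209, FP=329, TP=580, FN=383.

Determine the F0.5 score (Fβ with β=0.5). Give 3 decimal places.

0.631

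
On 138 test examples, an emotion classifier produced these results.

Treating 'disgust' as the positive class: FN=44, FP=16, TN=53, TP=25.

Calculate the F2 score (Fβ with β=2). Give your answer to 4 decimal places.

0.3943

Fβ = (1+β²)·TP / ((1+β²)·TP + β²·FN + FP), with β²=4
= 5·25 / (5·25 + 4·44 + 16) = 0.3943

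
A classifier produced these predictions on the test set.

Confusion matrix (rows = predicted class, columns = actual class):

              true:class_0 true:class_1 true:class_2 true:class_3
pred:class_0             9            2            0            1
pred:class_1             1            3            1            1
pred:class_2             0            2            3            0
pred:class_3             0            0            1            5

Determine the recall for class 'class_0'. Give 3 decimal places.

0.900

Treat 'class_0' as positive and all other classes as negative.
recall = TP/(TP+FN).
class_0: TP=9, FN=1+0+0=1 → 9/10 = 0.9000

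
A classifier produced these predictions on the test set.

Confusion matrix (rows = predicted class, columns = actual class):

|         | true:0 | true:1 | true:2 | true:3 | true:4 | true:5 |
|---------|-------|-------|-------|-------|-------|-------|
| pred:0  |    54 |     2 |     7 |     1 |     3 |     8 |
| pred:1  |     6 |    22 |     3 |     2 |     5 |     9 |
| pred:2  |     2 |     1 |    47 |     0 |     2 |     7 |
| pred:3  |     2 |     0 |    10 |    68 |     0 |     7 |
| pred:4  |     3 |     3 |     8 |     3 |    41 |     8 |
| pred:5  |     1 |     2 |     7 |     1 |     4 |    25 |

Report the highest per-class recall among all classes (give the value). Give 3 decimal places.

0.907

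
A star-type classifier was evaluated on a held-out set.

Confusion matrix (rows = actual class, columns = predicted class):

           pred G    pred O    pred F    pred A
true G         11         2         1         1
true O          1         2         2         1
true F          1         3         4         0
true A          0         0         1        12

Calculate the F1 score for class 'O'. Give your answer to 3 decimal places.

Treat 'O' as positive and all other classes as negative.
F1 score = 2·TP/(2·TP+FP+FN).
O: TP=2, FP=2+3+0=5, FN=1+2+1=4 → 4/13 = 0.3077

0.308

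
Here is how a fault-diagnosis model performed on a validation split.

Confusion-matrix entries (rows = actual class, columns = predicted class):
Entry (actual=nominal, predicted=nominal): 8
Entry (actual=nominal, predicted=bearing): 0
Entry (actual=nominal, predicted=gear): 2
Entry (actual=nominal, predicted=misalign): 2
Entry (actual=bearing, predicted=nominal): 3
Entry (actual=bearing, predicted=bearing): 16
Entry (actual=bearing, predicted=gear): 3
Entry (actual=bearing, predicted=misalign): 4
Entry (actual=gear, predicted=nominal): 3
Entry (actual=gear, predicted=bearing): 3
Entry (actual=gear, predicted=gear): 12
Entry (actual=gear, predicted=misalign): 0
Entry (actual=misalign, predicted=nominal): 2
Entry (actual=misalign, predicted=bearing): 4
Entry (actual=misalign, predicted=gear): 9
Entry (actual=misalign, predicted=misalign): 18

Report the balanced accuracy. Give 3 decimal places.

Balanced accuracy = mean of per-class recall.
  nominal: recall = 8/12 = 0.6667
  bearing: recall = 16/26 = 0.6154
  gear: recall = 12/18 = 0.6667
  misalign: recall = 18/33 = 0.5455
Mean = (0.6667 + 0.6154 + 0.6667 + 0.5455) / 4 = 0.624

0.624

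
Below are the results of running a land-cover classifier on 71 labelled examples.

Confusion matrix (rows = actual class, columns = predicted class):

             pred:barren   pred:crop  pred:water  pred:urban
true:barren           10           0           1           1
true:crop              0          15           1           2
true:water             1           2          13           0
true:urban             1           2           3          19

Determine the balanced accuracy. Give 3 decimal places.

0.810

Balanced accuracy = mean of per-class recall.
  barren: recall = 10/12 = 0.8333
  crop: recall = 15/18 = 0.8333
  water: recall = 13/16 = 0.8125
  urban: recall = 19/25 = 0.7600
Mean = (0.8333 + 0.8333 + 0.8125 + 0.7600) / 4 = 0.810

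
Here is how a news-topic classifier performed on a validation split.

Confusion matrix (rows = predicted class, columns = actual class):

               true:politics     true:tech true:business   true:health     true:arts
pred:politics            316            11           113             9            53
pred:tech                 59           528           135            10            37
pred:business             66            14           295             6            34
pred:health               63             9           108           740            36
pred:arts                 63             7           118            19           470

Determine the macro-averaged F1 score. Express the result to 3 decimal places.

Per-class F1 score (2·TP/(2·TP+FP+FN)):
  politics: TP=316, FP=11+113+9+53=186, FN=59+66+63+63=251 → 632/1069 = 0.5912
  tech: TP=528, FP=59+135+10+37=241, FN=11+14+9+7=41 → 1056/1338 = 0.7892
  business: TP=295, FP=66+14+6+34=120, FN=113+135+108+118=474 → 590/1184 = 0.4983
  health: TP=740, FP=63+9+108+36=216, FN=9+10+6+19=44 → 1480/1740 = 0.8506
  arts: TP=470, FP=63+7+118+19=207, FN=53+37+34+36=160 → 940/1307 = 0.7192
Macro-F1 score = mean = (0.5912 + 0.7892 + 0.4983 + 0.8506 + 0.7192) / 5 = 0.690

0.690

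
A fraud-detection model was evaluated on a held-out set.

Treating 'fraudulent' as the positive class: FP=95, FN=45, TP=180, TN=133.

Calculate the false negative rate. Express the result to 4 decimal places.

0.2000

FNR = FN/(FN+TP) = 45/(45+180) = 0.2000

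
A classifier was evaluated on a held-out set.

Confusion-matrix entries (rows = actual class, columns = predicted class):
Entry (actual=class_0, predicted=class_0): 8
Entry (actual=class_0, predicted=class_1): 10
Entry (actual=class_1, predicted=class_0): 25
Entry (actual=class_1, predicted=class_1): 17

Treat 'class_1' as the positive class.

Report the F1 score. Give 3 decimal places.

0.493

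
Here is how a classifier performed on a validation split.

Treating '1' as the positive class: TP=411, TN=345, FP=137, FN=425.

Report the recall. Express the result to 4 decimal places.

0.4916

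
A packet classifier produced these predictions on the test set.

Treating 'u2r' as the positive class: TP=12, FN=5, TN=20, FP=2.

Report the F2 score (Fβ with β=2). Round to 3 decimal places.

Fβ = (1+β²)·TP / ((1+β²)·TP + β²·FN + FP), with β²=4
= 5·12 / (5·12 + 4·5 + 2) = 0.732

0.732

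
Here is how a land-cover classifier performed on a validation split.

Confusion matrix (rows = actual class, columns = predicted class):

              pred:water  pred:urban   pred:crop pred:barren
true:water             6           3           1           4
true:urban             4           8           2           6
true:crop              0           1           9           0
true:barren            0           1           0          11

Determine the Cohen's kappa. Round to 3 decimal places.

0.479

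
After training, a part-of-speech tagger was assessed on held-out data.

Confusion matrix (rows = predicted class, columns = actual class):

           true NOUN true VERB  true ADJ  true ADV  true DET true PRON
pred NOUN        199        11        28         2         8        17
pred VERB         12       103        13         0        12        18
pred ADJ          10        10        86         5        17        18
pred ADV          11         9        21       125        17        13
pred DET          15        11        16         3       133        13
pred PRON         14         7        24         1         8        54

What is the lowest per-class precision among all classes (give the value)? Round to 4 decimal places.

Per-class precision (TP/(TP+FP)):
  NOUN: TP=199, FP=11+28+2+8+17=66 → 199/265 = 0.75094
  VERB: TP=103, FP=12+13+0+12+18=55 → 103/158 = 0.65190
  ADJ: TP=86, FP=10+10+5+17+18=60 → 86/146 = 0.58904
  ADV: TP=125, FP=11+9+21+17+13=71 → 125/196 = 0.63776
  DET: TP=133, FP=15+11+16+3+13=58 → 133/191 = 0.69634
  PRON: TP=54, FP=14+7+24+1+8=54 → 54/108 = 0.50000
Lowest is class 'PRON' with precision = 0.5000.

0.5000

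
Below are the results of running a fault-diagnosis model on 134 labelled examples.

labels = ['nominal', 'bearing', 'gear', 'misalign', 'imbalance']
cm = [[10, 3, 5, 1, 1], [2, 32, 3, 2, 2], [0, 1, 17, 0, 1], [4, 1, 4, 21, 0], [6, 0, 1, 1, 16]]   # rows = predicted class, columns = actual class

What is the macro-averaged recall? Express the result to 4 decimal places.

0.7052

Per-class recall (TP/(TP+FN)):
  nominal: TP=10, FN=2+0+4+6=12 → 10/22 = 0.45455
  bearing: TP=32, FN=3+1+1+0=5 → 32/37 = 0.86486
  gear: TP=17, FN=5+3+4+1=13 → 17/30 = 0.56667
  misalign: TP=21, FN=1+2+0+1=4 → 21/25 = 0.84000
  imbalance: TP=16, FN=1+2+1+0=4 → 16/20 = 0.80000
Macro-recall = mean = (0.45455 + 0.86486 + 0.56667 + 0.84000 + 0.80000) / 5 = 0.7052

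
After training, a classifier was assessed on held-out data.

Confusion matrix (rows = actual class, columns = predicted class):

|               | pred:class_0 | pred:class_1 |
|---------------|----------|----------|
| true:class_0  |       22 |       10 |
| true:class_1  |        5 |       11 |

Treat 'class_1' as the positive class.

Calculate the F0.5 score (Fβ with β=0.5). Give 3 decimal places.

Fβ = (1+β²)·TP / ((1+β²)·TP + β²·FN + FP), with β²=1/4
= 1.25·11 / (1.25·11 + 0.25·5 + 10) = 0.550

0.550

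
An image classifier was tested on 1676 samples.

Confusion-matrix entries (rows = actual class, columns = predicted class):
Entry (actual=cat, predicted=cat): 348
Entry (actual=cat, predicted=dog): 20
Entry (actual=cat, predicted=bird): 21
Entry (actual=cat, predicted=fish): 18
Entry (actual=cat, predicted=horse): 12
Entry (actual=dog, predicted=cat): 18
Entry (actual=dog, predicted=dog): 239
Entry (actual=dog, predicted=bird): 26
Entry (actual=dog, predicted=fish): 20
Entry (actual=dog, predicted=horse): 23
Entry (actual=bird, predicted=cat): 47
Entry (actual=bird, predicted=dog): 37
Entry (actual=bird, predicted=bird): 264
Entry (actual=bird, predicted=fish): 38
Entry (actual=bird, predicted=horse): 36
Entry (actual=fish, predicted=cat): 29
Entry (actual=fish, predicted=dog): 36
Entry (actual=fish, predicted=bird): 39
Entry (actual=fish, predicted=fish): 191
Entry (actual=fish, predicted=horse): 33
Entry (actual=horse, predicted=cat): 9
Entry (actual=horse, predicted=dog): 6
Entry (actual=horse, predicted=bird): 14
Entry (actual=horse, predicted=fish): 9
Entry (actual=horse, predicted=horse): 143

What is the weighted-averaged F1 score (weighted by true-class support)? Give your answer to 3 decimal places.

0.705

Per-class F1 score (2·TP/(2·TP+FP+FN)):
  cat: TP=348, FP=18+47+29+9=103, FN=20+21+18+12=71 → 696/870 = 0.8000
  dog: TP=239, FP=20+37+36+6=99, FN=18+26+20+23=87 → 478/664 = 0.7199
  bird: TP=264, FP=21+26+39+14=100, FN=47+37+38+36=158 → 528/786 = 0.6718
  fish: TP=191, FP=18+20+38+9=85, FN=29+36+39+33=137 → 382/604 = 0.6325
  horse: TP=143, FP=12+23+36+33=104, FN=9+6+14+9=38 → 286/428 = 0.6682
Weighted-F1 score = Σ (supportᵢ/N)·F1 scoreᵢ with N=1676: (419/1676)·0.8000 + (326/1676)·0.7199 + (422/1676)·0.6718 + (328/1676)·0.6325 + (181/1676)·0.6682 = 0.705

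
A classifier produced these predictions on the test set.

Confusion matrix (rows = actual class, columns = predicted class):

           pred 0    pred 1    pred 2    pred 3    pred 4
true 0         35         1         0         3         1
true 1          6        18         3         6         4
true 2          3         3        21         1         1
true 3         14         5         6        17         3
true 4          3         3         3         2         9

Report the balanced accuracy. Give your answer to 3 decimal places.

0.583

Balanced accuracy = mean of per-class recall.
  0: recall = 35/40 = 0.8750
  1: recall = 18/37 = 0.4865
  2: recall = 21/29 = 0.7241
  3: recall = 17/45 = 0.3778
  4: recall = 9/20 = 0.4500
Mean = (0.8750 + 0.4865 + 0.7241 + 0.3778 + 0.4500) / 5 = 0.583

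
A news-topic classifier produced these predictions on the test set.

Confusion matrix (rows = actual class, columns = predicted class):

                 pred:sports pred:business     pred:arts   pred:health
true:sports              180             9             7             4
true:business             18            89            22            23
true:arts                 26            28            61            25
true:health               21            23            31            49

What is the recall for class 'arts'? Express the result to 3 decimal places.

0.436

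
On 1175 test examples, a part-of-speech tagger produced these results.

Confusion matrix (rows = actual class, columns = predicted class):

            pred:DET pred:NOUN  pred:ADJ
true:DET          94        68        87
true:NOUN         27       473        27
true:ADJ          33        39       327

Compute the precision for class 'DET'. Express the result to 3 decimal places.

0.610

One-vs-rest for 'DET': TP = diagonal; FP = other classes predicted 'DET'; FN = 'DET' predicted as other.
precision = TP/(TP+FP).
DET: TP=94, FP=27+33=60 → 94/154 = 0.6104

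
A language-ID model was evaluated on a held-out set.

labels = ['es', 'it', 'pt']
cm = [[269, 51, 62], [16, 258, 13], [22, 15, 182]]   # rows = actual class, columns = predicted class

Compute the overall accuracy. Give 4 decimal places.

0.7984

Accuracy = trace / total = (269+258+182=709) / 888 = 709/888 = 0.7984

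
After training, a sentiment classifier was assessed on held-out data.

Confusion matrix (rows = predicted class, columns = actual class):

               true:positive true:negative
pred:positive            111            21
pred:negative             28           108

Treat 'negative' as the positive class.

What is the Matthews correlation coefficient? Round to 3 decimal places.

0.635

MCC = (TP·TN − FP·FN) / √((TP+FP)(TP+FN)(TN+FP)(TN+FN))
Numerator = 108·111 − 28·21 = 11400
Denominator = √(136·129·139·132) = √321897312 = 17941.4969
MCC = 11400 / 17941.4969 = 0.635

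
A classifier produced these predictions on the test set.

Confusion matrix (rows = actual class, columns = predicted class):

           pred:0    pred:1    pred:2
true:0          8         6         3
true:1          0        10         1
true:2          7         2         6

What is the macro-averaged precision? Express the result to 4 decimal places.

0.5630

Per-class precision (TP/(TP+FP)):
  0: TP=8, FP=0+7=7 → 8/15 = 0.53333
  1: TP=10, FP=6+2=8 → 10/18 = 0.55556
  2: TP=6, FP=3+1=4 → 6/10 = 0.60000
Macro-precision = mean = (0.53333 + 0.55556 + 0.60000) / 3 = 0.5630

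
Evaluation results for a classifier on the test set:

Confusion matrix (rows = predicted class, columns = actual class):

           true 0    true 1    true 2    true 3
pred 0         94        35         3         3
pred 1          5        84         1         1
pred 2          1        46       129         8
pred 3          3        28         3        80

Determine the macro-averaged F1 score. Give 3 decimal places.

Per-class F1 score (2·TP/(2·TP+FP+FN)):
  0: TP=94, FP=35+3+3=41, FN=5+1+3=9 → 188/238 = 0.7899
  1: TP=84, FP=5+1+1=7, FN=35+46+28=109 → 168/284 = 0.5915
  2: TP=129, FP=1+46+8=55, FN=3+1+3=7 → 258/320 = 0.8063
  3: TP=80, FP=3+28+3=34, FN=3+1+8=12 → 160/206 = 0.7767
Macro-F1 score = mean = (0.7899 + 0.5915 + 0.8063 + 0.7767) / 4 = 0.741

0.741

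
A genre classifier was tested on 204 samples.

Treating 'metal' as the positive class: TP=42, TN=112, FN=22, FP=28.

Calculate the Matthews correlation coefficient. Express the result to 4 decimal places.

0.4459

MCC = (TP·TN − FP·FN) / √((TP+FP)(TP+FN)(TN+FP)(TN+FN))
Numerator = 42·112 − 28·22 = 4088
Denominator = √(70·64·140·134) = √84044800 = 9167.5951
MCC = 4088 / 9167.5951 = 0.4459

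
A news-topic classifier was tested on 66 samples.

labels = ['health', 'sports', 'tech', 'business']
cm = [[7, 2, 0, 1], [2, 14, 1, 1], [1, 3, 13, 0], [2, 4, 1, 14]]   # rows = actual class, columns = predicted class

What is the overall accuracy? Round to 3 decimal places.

0.727

Accuracy = trace / total = (7+14+13+14=48) / 66 = 48/66 = 0.727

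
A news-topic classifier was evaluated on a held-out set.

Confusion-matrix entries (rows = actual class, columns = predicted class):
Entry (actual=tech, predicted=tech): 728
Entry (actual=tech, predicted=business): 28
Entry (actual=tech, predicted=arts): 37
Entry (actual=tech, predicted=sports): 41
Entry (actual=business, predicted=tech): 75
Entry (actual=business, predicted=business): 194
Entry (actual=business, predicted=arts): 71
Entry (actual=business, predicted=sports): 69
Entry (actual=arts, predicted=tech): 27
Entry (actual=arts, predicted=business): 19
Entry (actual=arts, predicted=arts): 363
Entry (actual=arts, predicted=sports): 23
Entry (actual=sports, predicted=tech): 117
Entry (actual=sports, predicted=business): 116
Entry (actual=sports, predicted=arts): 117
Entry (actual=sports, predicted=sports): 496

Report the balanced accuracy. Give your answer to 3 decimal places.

0.693

Balanced accuracy = mean of per-class recall.
  tech: recall = 728/834 = 0.8729
  business: recall = 194/409 = 0.4743
  arts: recall = 363/432 = 0.8403
  sports: recall = 496/846 = 0.5863
Mean = (0.8729 + 0.4743 + 0.8403 + 0.5863) / 4 = 0.693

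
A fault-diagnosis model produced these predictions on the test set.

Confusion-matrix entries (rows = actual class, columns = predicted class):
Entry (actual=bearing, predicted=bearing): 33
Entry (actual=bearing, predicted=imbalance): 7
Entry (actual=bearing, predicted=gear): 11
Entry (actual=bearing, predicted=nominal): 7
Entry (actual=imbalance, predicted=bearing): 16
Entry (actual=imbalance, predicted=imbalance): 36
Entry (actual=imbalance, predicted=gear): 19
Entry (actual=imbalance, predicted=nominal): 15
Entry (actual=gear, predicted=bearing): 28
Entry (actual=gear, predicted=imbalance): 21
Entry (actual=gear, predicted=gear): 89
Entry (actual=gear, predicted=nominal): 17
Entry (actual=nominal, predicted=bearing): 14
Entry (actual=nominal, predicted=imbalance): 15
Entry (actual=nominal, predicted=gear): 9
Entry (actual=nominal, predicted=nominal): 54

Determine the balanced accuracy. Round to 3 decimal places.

Balanced accuracy = mean of per-class recall.
  bearing: recall = 33/58 = 0.5690
  imbalance: recall = 36/86 = 0.4186
  gear: recall = 89/155 = 0.5742
  nominal: recall = 54/92 = 0.5870
Mean = (0.5690 + 0.4186 + 0.5742 + 0.5870) / 4 = 0.537

0.537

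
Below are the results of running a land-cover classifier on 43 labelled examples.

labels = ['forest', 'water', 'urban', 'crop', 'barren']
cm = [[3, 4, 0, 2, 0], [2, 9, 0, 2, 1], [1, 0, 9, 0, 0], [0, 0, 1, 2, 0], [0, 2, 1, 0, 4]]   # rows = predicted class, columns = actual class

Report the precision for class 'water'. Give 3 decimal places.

0.643

One-vs-rest for 'water': TP = diagonal; FP = other classes predicted 'water'; FN = 'water' predicted as other.
precision = TP/(TP+FP).
water: TP=9, FP=2+0+2+1=5 → 9/14 = 0.6429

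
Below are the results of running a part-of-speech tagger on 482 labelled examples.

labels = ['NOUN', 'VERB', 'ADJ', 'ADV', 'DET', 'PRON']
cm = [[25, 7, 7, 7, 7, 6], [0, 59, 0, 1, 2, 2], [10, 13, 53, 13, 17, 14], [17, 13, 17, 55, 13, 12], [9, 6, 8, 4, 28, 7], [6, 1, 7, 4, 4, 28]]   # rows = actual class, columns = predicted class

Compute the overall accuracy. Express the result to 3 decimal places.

0.515

Accuracy = trace / total = (25+59+53+55+28+28=248) / 482 = 248/482 = 0.515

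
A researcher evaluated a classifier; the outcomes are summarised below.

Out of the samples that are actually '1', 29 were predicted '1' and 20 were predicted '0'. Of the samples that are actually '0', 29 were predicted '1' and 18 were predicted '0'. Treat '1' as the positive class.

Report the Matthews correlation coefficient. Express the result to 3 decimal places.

MCC = (TP·TN − FP·FN) / √((TP+FP)(TP+FN)(TN+FP)(TN+FN))
Numerator = 29·18 − 29·20 = -58
Denominator = √(58·49·47·38) = √5075812 = 2252.9563
MCC = -58 / 2252.9563 = -0.026

-0.026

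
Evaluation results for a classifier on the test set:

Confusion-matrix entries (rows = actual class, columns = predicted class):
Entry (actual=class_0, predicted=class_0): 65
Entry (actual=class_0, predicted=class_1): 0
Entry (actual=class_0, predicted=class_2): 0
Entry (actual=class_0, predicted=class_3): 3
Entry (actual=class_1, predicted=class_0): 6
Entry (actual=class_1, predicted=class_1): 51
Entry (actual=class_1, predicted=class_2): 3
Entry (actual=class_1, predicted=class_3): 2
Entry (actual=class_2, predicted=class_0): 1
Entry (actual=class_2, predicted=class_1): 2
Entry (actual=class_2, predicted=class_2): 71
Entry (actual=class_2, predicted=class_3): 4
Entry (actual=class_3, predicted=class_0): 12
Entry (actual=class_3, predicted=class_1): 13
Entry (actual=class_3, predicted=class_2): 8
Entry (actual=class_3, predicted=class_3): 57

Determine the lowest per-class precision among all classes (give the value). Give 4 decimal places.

0.7727

Per-class precision (TP/(TP+FP)):
  class_0: TP=65, FP=6+1+12=19 → 65/84 = 0.77381
  class_1: TP=51, FP=0+2+13=15 → 51/66 = 0.77273
  class_2: TP=71, FP=0+3+8=11 → 71/82 = 0.86585
  class_3: TP=57, FP=3+2+4=9 → 57/66 = 0.86364
Lowest is class 'class_1' with precision = 0.7727.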